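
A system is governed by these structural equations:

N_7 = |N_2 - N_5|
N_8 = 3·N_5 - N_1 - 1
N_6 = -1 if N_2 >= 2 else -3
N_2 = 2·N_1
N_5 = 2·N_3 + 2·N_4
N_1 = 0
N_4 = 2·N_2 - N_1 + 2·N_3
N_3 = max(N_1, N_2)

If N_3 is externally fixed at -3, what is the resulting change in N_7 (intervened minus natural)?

The intervention breaks the incoming arrows to N_3: N_3 = max(N_1, N_2) no longer applies, and N_3 = -3.
N_2 = 2·N_1  [with N_1=0]  = 0
N_4 = 2·N_2 - N_1 + 2·N_3  [with N_2=0, N_1=0, N_3=-3]  = -6
N_5 = 2·N_3 + 2·N_4  [with N_3=-3, N_4=-6]  = -18
N_7 = |N_2 - N_5|  [with N_2=0, N_5=-18]  = 18
Without intervention: N_2 = 2·N_1  [with N_1=0]  = 0; N_3 = max(N_1, N_2)  [with N_1=0, N_2=0]  = 0; N_4 = 2·N_2 - N_1 + 2·N_3  [with N_2=0, N_1=0, N_3=0]  = 0; N_5 = 2·N_3 + 2·N_4  [with N_3=0, N_4=0]  = 0; N_7 = |N_2 - N_5|  [with N_2=0, N_5=0]  = 0.
Change = 18 − 0 = 18.

18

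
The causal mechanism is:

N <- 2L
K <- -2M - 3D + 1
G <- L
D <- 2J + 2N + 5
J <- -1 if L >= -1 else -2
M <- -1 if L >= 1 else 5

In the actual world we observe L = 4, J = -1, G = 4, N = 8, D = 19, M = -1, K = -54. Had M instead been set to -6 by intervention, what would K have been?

Intervening sets M = -6 and removes its equation (M <- -1 if L >= 1 else 5).
J = -1 if L >= -1 else -2  [with L=4]  = -1
N = 2L  [with L=4]  = 8
D = 2J + 2N + 5  [with J=-1, N=8]  = 19
K = -2M - 3D + 1  [with M=-6, D=19]  = -44

-44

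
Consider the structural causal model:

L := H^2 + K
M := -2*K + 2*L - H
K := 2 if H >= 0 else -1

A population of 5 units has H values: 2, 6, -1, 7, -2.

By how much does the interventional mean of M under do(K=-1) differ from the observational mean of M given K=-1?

28.7

The intervention sets K=-1 in all 5 units regardless of H. Recomputing M per unit gives 6, 66, 3, 91, 10; average 35.2.
Conditioning on K=-1 selects the 2 unit(s) with H ∈ {-1, -2}. Their M values: 3, 10. Mean = 6.5.
Difference = 35.2 − 6.5 = 28.7.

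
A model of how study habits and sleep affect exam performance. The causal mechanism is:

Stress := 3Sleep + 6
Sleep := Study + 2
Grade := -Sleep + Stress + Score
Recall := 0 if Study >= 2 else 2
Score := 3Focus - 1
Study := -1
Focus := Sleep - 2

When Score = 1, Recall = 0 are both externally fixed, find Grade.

Under do(Score = 1, Recall = 0), each intervened variable's structural equation is replaced by its fixed value.
Sleep = Study + 2  [with Study=-1]  = 1
Stress = 3Sleep + 6  [with Sleep=1]  = 9
Grade = -Sleep + Stress + Score  [with Sleep=1, Stress=9, Score=1]  = 9

9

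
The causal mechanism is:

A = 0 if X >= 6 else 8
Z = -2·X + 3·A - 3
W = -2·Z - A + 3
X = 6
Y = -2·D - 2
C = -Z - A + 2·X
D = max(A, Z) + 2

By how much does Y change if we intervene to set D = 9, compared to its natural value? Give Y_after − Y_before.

The intervention breaks the incoming arrows to D: D = max(A, Z) + 2 no longer applies, and D = 9.
Y = -2·D - 2  [with D=9]  = -20
Without intervention: A = 0 if X >= 6 else 8  [with X=6]  = 0; Z = -2·X + 3·A - 3  [with X=6, A=0]  = -15; D = max(A, Z) + 2  [with A=0, Z=-15]  = 2; Y = -2·D - 2  [with D=2]  = -6.
Change = -20 − (-6) = -14.

-14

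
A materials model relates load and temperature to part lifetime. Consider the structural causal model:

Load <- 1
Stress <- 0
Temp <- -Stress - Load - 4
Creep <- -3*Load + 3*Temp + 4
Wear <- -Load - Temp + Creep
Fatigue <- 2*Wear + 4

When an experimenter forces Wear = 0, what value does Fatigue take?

The intervention breaks the incoming arrows to Wear: Wear <- -Load - Temp + Creep no longer applies, and Wear = 0.
Fatigue = 2*Wear + 4  [with Wear=0]  = 4

4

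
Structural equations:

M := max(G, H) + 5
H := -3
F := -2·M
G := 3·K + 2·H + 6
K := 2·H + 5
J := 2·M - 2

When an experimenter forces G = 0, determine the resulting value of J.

8

The intervention breaks the incoming arrows to G: G := 3·K + 2·H + 6 no longer applies, and G = 0.
M = max(G, H) + 5  [with G=0, H=-3]  = 5
J = 2·M - 2  [with M=5]  = 8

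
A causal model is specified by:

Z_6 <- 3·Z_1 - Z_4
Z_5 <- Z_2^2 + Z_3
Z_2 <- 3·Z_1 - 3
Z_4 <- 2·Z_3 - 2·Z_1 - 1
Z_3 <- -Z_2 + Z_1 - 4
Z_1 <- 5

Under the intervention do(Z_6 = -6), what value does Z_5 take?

133

do(Z_6=-6) replaces the equation Z_6 <- 3·Z_1 - Z_4 with the constant Z_6 = -6.
Since Z_5 is not a descendant of the intervened variable, it is unaffected.
Z_2 = 3·Z_1 - 3  [with Z_1=5]  = 12
Z_3 = -Z_2 + Z_1 - 4  [with Z_2=12, Z_1=5]  = -11
Z_5 = Z_2^2 + Z_3  [with Z_2=12, Z_3=-11]  = 133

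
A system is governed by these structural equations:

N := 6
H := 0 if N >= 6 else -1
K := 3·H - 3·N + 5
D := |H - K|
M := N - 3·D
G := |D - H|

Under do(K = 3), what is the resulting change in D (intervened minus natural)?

-10

The intervention breaks the incoming arrows to K: K := 3·H - 3·N + 5 no longer applies, and K = 3.
H = 0 if N >= 6 else -1  [with N=6]  = 0
D = |H - K|  [with H=0, K=3]  = 3
Without intervention: H = 0 if N >= 6 else -1  [with N=6]  = 0; K = 3·H - 3·N + 5  [with H=0, N=6]  = -13; D = |H - K|  [with H=0, K=-13]  = 13.
Change = 3 − 13 = -10.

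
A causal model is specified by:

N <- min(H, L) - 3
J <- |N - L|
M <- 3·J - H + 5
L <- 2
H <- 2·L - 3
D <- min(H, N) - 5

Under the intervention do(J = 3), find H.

1

Under do(J=3), the mechanism J <- |N - L| is discarded; J is fixed at 3.
No directed path runs from J to H, so H keeps its natural value.
H = 2·L - 3  [with L=2]  = 1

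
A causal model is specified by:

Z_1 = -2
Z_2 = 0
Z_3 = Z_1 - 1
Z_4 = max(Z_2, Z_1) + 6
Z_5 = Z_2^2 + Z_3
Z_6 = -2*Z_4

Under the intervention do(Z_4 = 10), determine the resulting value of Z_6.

Under do(Z_4=10), the mechanism Z_4 = max(Z_2, Z_1) + 6 is discarded; Z_4 is fixed at 10.
Z_6 = -2*Z_4  [with Z_4=10]  = -20

-20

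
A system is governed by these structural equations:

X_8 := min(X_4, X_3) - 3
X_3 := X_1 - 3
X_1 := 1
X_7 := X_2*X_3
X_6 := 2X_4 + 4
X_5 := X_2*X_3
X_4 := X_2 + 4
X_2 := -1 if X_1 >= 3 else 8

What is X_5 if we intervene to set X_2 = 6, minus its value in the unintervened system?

4

do(X_2=6) replaces the equation X_2 := -1 if X_1 >= 3 else 8 with the constant X_2 = 6.
X_3 = X_1 - 3  [with X_1=1]  = -2
X_5 = X_2*X_3  [with X_2=6, X_3=-2]  = -12
Without intervention: X_2 = -1 if X_1 >= 3 else 8  [with X_1=1]  = 8; X_3 = X_1 - 3  [with X_1=1]  = -2; X_5 = X_2*X_3  [with X_2=8, X_3=-2]  = -16.
Change = -12 − (-16) = 4.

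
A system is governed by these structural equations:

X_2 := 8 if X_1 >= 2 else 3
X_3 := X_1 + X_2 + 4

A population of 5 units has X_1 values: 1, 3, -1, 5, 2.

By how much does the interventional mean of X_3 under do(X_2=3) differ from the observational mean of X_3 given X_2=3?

do(X_2=3) breaks X_2's dependence on X_1. With X_2=3 fixed, X_3 across the units is 8, 10, 6, 12, 9, mean 9.
Conditioning on X_2=3 selects the 2 unit(s) with X_1 ∈ {1, -1}. Their X_3 values: 8, 6. Mean = 7.
Difference = 9 − 7 = 2.

2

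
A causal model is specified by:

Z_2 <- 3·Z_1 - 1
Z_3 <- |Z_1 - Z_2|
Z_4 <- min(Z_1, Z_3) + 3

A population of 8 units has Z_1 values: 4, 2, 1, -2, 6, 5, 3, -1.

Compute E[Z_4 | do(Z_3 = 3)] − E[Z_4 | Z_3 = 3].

1

The intervention sets Z_3=3 in all 8 units regardless of Z_1. Recomputing Z_4 per unit gives 6, 5, 4, 1, 6, 6, 6, 2; average 4.5.
Observing Z_3=3 restricts to units where Z_3's equation naturally yields 3: Z_1 ∈ {2, -1}. In that subpopulation Z_4 = 5, 2, mean 3.5.
Difference = 4.5 − 3.5 = 1.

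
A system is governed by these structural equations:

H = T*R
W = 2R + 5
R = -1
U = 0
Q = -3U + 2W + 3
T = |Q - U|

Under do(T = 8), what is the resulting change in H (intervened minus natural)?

1

The intervention breaks the incoming arrows to T: T = |Q - U| no longer applies, and T = 8.
H = T*R  [with T=8, R=-1]  = -8
Without intervention: W = 2R + 5  [with R=-1]  = 3; Q = -3U + 2W + 3  [with U=0, W=3]  = 9; T = |Q - U|  [with Q=9, U=0]  = 9; H = T*R  [with T=9, R=-1]  = -9.
Change = -8 − (-9) = 1.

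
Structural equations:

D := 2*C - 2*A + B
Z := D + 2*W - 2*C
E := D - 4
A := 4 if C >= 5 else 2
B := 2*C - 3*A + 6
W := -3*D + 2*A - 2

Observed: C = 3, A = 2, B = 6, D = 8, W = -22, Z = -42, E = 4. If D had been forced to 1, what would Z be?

-7

Under do(D=1), the mechanism D := 2*C - 2*A + B is discarded; D is fixed at 1.
A = 4 if C >= 5 else 2  [with C=3]  = 2
W = -3*D + 2*A - 2  [with D=1, A=2]  = -1
Z = D + 2*W - 2*C  [with D=1, W=-1, C=3]  = -7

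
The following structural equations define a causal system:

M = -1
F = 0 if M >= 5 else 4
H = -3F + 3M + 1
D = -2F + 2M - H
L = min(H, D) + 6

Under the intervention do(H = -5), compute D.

The intervention breaks the incoming arrows to H: H = -3F + 3M + 1 no longer applies, and H = -5.
F = 0 if M >= 5 else 4  [with M=-1]  = 4
D = -2F + 2M - H  [with F=4, M=-1, H=-5]  = -5

-5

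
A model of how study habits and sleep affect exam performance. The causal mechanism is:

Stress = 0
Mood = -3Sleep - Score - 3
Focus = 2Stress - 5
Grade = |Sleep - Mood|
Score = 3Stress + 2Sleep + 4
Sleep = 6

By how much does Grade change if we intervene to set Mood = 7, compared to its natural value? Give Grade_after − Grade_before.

The intervention breaks the incoming arrows to Mood: Mood = -3Sleep - Score - 3 no longer applies, and Mood = 7.
Grade = |Sleep - Mood|  [with Sleep=6, Mood=7]  = 1
Without intervention: Score = 3Stress + 2Sleep + 4  [with Stress=0, Sleep=6]  = 16; Mood = -3Sleep - Score - 3  [with Sleep=6, Score=16]  = -37; Grade = |Sleep - Mood|  [with Sleep=6, Mood=-37]  = 43.
Change = 1 − 43 = -42.

-42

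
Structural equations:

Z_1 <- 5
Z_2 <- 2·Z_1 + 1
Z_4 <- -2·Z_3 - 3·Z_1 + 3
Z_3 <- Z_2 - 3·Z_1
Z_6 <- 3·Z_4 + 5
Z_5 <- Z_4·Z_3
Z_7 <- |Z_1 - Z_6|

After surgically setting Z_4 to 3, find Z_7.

9

The intervention breaks the incoming arrows to Z_4: Z_4 <- -2·Z_3 - 3·Z_1 + 3 no longer applies, and Z_4 = 3.
Z_6 = 3·Z_4 + 5  [with Z_4=3]  = 14
Z_7 = |Z_1 - Z_6|  [with Z_1=5, Z_6=14]  = 9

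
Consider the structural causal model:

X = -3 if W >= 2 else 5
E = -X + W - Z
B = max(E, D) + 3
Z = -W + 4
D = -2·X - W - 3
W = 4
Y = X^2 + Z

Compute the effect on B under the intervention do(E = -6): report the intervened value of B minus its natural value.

-8

Intervening sets E = -6 and removes its equation (E = -X + W - Z).
X = -3 if W >= 2 else 5  [with W=4]  = -3
D = -2·X - W - 3  [with X=-3, W=4]  = -1
B = max(E, D) + 3  [with E=-6, D=-1]  = 2
Without intervention: X = -3 if W >= 2 else 5  [with W=4]  = -3; D = -2·X - W - 3  [with X=-3, W=4]  = -1; Z = -W + 4  [with W=4]  = 0; E = -X + W - Z  [with X=-3, W=4, Z=0]  = 7; B = max(E, D) + 3  [with E=7, D=-1]  = 10.
Change = 2 − 10 = -8.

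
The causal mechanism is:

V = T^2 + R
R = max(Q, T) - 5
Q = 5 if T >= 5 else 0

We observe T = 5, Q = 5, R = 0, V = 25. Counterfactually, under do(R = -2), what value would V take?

23

The intervention breaks the incoming arrows to R: R = max(Q, T) - 5 no longer applies, and R = -2.
V = T^2 + R  [with T=5, R=-2]  = 23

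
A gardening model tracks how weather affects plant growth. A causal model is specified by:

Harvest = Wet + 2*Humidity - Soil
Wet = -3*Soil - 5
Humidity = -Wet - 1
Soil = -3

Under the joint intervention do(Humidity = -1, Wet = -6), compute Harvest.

-5

The joint intervention fixes Humidity = -1, Wet = -6, removing each variable's own equation.
Harvest = Wet + 2*Humidity - Soil  [with Wet=-6, Humidity=-1, Soil=-3]  = -5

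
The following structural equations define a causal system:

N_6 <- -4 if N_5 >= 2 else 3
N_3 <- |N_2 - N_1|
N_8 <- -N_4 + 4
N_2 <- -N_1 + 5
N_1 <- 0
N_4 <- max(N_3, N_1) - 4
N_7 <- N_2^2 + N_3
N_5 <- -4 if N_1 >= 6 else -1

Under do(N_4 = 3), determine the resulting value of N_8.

1

do(N_4=3) replaces the equation N_4 <- max(N_3, N_1) - 4 with the constant N_4 = 3.
N_8 = -N_4 + 4  [with N_4=3]  = 1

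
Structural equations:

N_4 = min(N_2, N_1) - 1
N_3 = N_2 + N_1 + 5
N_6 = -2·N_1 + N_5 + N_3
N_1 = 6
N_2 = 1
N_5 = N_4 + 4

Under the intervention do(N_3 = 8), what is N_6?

The intervention breaks the incoming arrows to N_3: N_3 = N_2 + N_1 + 5 no longer applies, and N_3 = 8.
N_4 = min(N_2, N_1) - 1  [with N_2=1, N_1=6]  = 0
N_5 = N_4 + 4  [with N_4=0]  = 4
N_6 = -2·N_1 + N_5 + N_3  [with N_1=6, N_5=4, N_3=8]  = 0

0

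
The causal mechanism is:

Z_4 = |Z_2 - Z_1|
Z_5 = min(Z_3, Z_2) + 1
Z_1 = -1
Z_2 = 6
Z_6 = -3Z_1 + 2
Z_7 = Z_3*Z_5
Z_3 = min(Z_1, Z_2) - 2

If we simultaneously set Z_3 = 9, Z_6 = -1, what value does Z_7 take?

63

Under do(Z_3 = 9, Z_6 = -1), each intervened variable's structural equation is replaced by its fixed value.
Z_5 = min(Z_3, Z_2) + 1  [with Z_3=9, Z_2=6]  = 7
Z_7 = Z_3*Z_5  [with Z_3=9, Z_5=7]  = 63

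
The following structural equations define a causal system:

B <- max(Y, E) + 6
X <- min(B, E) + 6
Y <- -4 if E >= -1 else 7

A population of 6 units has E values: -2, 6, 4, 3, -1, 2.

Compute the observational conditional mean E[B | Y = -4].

Observing Y=-4 restricts to units where Y's equation naturally yields -4: E ∈ {6, 4, 3, -1, 2}. In that subpopulation B = 12, 10, 9, 5, 8, mean 8.8.

8.8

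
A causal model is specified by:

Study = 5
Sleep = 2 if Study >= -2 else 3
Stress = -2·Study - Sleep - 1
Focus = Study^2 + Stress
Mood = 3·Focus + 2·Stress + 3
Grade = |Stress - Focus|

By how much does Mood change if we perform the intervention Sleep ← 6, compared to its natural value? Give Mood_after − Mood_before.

-20

do(Sleep=6) replaces the equation Sleep = 2 if Study >= -2 else 3 with the constant Sleep = 6.
Stress = -2·Study - Sleep - 1  [with Study=5, Sleep=6]  = -17
Focus = Study^2 + Stress  [with Study=5, Stress=-17]  = 8
Mood = 3·Focus + 2·Stress + 3  [with Focus=8, Stress=-17]  = -7
Without intervention: Sleep = 2 if Study >= -2 else 3  [with Study=5]  = 2; Stress = -2·Study - Sleep - 1  [with Study=5, Sleep=2]  = -13; Focus = Study^2 + Stress  [with Study=5, Stress=-13]  = 12; Mood = 3·Focus + 2·Stress + 3  [with Focus=12, Stress=-13]  = 13.
Change = -7 − 13 = -20.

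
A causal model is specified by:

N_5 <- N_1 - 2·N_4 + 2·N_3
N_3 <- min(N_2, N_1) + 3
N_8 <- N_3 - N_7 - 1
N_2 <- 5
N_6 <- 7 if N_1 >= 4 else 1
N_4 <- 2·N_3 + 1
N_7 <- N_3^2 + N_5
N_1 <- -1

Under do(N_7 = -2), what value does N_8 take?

do(N_7=-2) replaces the equation N_7 <- N_3^2 + N_5 with the constant N_7 = -2.
N_3 = min(N_2, N_1) + 3  [with N_2=5, N_1=-1]  = 2
N_8 = N_3 - N_7 - 1  [with N_3=2, N_7=-2]  = 3

3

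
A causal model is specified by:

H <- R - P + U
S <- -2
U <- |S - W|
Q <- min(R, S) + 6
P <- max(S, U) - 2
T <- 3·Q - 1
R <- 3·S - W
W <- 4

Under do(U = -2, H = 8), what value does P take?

-4

Setting U = -2, H = 8 by intervention discards those variables' equations.
P = max(S, U) - 2  [with S=-2, U=-2]  = -4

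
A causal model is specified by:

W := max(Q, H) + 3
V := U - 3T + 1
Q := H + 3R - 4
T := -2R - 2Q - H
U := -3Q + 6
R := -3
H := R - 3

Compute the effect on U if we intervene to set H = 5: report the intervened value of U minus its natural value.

Under do(H=5), the mechanism H := R - 3 is discarded; H is fixed at 5.
Q = H + 3R - 4  [with H=5, R=-3]  = -8
U = -3Q + 6  [with Q=-8]  = 30
Without intervention: H = R - 3  [with R=-3]  = -6; Q = H + 3R - 4  [with H=-6, R=-3]  = -19; U = -3Q + 6  [with Q=-19]  = 63.
Change = 30 − 63 = -33.

-33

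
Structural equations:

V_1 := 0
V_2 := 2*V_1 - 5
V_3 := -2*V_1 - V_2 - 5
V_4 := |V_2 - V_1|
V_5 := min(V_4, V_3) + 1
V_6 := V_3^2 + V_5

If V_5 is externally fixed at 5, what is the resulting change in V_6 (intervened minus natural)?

The intervention breaks the incoming arrows to V_5: V_5 := min(V_4, V_3) + 1 no longer applies, and V_5 = 5.
V_2 = 2*V_1 - 5  [with V_1=0]  = -5
V_3 = -2*V_1 - V_2 - 5  [with V_1=0, V_2=-5]  = 0
V_6 = V_3^2 + V_5  [with V_3=0, V_5=5]  = 5
Without intervention: V_2 = 2*V_1 - 5  [with V_1=0]  = -5; V_3 = -2*V_1 - V_2 - 5  [with V_1=0, V_2=-5]  = 0; V_4 = |V_2 - V_1|  [with V_2=-5, V_1=0]  = 5; V_5 = min(V_4, V_3) + 1  [with V_4=5, V_3=0]  = 1; V_6 = V_3^2 + V_5  [with V_3=0, V_5=1]  = 1.
Change = 5 − 1 = 4.

4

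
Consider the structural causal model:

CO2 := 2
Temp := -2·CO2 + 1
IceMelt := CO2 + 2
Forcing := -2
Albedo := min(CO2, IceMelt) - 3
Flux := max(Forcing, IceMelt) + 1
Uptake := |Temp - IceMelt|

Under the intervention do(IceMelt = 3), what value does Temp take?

-3

Under do(IceMelt=3), the mechanism IceMelt := CO2 + 2 is discarded; IceMelt is fixed at 3.
Since Temp is not a descendant of the intervened variable, it is unaffected.
Temp = -2·CO2 + 1  [with CO2=2]  = -3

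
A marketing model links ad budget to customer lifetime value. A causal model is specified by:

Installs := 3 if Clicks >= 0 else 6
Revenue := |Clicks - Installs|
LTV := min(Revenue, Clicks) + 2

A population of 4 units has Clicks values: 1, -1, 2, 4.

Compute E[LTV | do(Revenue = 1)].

The intervention sets Revenue=1 in all 4 units regardless of Clicks. Recomputing LTV per unit gives 3, 1, 3, 3; average 2.5.

2.5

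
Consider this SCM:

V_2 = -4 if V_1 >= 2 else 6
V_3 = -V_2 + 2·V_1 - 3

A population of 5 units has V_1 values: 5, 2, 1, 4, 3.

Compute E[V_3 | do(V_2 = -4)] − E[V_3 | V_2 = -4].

-1

Every unit gets V_2=-4 under the intervention. V_3 values become 11, 5, 3, 9, 7; E[V_3|do(V_2=-4)] = 7.
Conditioning on V_2=-4 selects the 4 unit(s) with V_1 ∈ {5, 2, 4, 3}. Their V_3 values: 11, 5, 9, 7. Mean = 8.
Difference = 7 − 8 = -1.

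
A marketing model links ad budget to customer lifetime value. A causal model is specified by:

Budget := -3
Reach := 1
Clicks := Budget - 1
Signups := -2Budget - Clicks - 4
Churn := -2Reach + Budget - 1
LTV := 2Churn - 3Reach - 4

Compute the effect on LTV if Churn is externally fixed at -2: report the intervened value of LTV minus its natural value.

8

The intervention breaks the incoming arrows to Churn: Churn := -2Reach + Budget - 1 no longer applies, and Churn = -2.
LTV = 2Churn - 3Reach - 4  [with Churn=-2, Reach=1]  = -11
Without intervention: Churn = -2Reach + Budget - 1  [with Reach=1, Budget=-3]  = -6; LTV = 2Churn - 3Reach - 4  [with Churn=-6, Reach=1]  = -19.
Change = -11 − (-19) = 8.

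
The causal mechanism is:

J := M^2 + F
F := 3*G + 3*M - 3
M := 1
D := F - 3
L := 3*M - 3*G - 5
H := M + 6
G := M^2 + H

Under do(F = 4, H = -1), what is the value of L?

Under do(F = 4, H = -1), each intervened variable's structural equation is replaced by its fixed value.
G = M^2 + H  [with M=1, H=-1]  = 0
L = 3*M - 3*G - 5  [with M=1, G=0]  = -2

-2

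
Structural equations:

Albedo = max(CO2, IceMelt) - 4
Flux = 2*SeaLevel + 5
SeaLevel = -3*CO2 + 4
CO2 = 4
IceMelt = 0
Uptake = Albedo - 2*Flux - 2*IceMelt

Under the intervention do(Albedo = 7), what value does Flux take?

do(Albedo=7) replaces the equation Albedo = max(CO2, IceMelt) - 4 with the constant Albedo = 7.
Flux is not downstream of the intervention, so its value is determined by the original equations.
SeaLevel = -3*CO2 + 4  [with CO2=4]  = -8
Flux = 2*SeaLevel + 5  [with SeaLevel=-8]  = -11

-11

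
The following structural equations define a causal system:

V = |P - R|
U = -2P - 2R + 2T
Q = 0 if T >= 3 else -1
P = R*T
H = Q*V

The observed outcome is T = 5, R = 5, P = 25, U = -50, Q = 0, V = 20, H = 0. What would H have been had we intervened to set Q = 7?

140

Under do(Q=7), the mechanism Q = 0 if T >= 3 else -1 is discarded; Q is fixed at 7.
P = R*T  [with R=5, T=5]  = 25
V = |P - R|  [with P=25, R=5]  = 20
H = Q*V  [with Q=7, V=20]  = 140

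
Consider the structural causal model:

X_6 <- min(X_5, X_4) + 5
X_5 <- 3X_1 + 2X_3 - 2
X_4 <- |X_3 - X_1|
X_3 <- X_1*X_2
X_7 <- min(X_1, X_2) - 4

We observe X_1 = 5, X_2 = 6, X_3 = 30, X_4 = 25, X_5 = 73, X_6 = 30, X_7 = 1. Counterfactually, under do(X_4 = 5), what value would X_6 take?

Under do(X_4=5), the mechanism X_4 <- |X_3 - X_1| is discarded; X_4 is fixed at 5.
X_3 = X_1*X_2  [with X_1=5, X_2=6]  = 30
X_5 = 3X_1 + 2X_3 - 2  [with X_1=5, X_3=30]  = 73
X_6 = min(X_5, X_4) + 5  [with X_5=73, X_4=5]  = 10

10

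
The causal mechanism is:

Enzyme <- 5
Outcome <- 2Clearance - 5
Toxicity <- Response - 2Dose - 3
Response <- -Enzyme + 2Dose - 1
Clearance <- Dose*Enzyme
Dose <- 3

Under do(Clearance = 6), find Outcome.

7

The intervention breaks the incoming arrows to Clearance: Clearance <- Dose*Enzyme no longer applies, and Clearance = 6.
Outcome = 2Clearance - 5  [with Clearance=6]  = 7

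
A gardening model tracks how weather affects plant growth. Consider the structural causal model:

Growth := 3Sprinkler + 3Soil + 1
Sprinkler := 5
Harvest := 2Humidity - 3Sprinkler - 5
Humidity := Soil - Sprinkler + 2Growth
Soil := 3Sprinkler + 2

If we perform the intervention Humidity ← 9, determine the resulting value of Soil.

The intervention breaks the incoming arrows to Humidity: Humidity := Soil - Sprinkler + 2Growth no longer applies, and Humidity = 9.
Since Soil is not a descendant of the intervened variable, it is unaffected.
Soil = 3Sprinkler + 2  [with Sprinkler=5]  = 17

17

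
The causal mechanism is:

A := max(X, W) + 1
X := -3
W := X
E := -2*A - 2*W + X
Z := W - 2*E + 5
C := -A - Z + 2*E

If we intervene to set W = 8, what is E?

-37

Under do(W=8), the mechanism W := X is discarded; W is fixed at 8.
A = max(X, W) + 1  [with X=-3, W=8]  = 9
E = -2*A - 2*W + X  [with A=9, W=8, X=-3]  = -37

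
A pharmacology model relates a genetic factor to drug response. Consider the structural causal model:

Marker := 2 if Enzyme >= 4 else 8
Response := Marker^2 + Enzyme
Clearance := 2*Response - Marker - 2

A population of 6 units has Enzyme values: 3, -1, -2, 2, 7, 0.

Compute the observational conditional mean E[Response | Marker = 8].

Conditioning on Marker=8 selects the 5 unit(s) with Enzyme ∈ {3, -1, -2, 2, 0}. Their Response values: 67, 63, 62, 66, 64. Mean = 64.4.

64.4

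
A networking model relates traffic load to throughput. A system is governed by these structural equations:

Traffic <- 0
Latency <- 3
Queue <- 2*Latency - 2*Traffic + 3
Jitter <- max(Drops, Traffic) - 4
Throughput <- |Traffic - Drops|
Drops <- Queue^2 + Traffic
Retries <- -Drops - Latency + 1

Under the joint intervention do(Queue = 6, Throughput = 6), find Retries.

Setting Queue = 6, Throughput = 6 by intervention discards those variables' equations.
Drops = Queue^2 + Traffic  [with Queue=6, Traffic=0]  = 36
Retries = -Drops - Latency + 1  [with Drops=36, Latency=3]  = -38

-38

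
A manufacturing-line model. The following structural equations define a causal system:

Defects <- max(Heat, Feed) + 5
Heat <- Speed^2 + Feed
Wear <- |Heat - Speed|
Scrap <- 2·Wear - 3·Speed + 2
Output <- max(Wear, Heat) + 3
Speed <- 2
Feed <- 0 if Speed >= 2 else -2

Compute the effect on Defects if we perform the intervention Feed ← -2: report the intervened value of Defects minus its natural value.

-2

do(Feed=-2) replaces the equation Feed <- 0 if Speed >= 2 else -2 with the constant Feed = -2.
Heat = Speed^2 + Feed  [with Speed=2, Feed=-2]  = 2
Defects = max(Heat, Feed) + 5  [with Heat=2, Feed=-2]  = 7
Without intervention: Feed = 0 if Speed >= 2 else -2  [with Speed=2]  = 0; Heat = Speed^2 + Feed  [with Speed=2, Feed=0]  = 4; Defects = max(Heat, Feed) + 5  [with Heat=4, Feed=0]  = 9.
Change = 7 − 9 = -2.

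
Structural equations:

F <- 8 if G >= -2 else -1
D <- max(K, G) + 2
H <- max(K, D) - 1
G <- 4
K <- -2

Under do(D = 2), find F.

8

The intervention breaks the incoming arrows to D: D <- max(K, G) + 2 no longer applies, and D = 2.
F is not downstream of the intervention, so its value is determined by the original equations.
F = 8 if G >= -2 else -1  [with G=4]  = 8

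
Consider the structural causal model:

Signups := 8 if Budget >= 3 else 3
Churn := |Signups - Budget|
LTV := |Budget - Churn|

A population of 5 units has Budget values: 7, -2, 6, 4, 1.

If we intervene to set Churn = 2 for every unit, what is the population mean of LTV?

3.2

Every unit gets Churn=2 under the intervention. LTV values become 5, 4, 4, 2, 1; E[LTV|do(Churn=2)] = 3.2.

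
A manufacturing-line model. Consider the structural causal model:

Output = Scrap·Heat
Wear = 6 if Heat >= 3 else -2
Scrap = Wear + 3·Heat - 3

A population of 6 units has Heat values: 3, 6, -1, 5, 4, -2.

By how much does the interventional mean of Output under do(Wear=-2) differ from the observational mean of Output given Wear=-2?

18

The intervention sets Wear=-2 in all 6 units regardless of Heat. Recomputing Output per unit gives 12, 78, 8, 50, 28, 22; average 33.
E[Output|Wear=-2] averages over only the 2 units with Wear=-2 (Heat = -1, -2): Output = 8, 22, mean 15.
Difference = 33 − 15 = 18.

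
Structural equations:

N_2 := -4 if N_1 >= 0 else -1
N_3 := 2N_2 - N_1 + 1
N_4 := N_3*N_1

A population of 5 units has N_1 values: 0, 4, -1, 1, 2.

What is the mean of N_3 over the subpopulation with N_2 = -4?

Observing N_2=-4 restricts to units where N_2's equation naturally yields -4: N_1 ∈ {0, 4, 1, 2}. In that subpopulation N_3 = -7, -11, -8, -9, mean -8.75.

-8.75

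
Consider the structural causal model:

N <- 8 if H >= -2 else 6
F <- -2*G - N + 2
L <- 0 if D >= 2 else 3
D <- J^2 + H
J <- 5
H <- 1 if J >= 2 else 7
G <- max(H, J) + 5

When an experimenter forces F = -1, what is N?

Intervening sets F = -1 and removes its equation (F <- -2*G - N + 2).
Since N is not a descendant of the intervened variable, it is unaffected.
H = 1 if J >= 2 else 7  [with J=5]  = 1
N = 8 if H >= -2 else 6  [with H=1]  = 8

8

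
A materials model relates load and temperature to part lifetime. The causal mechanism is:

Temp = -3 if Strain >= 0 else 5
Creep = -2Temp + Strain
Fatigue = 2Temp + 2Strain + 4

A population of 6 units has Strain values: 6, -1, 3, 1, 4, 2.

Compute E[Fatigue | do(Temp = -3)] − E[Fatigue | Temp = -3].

The intervention sets Temp=-3 in all 6 units regardless of Strain. Recomputing Fatigue per unit gives 10, -4, 4, 0, 6, 2; average 3.
Conditioning on Temp=-3 selects the 5 unit(s) with Strain ∈ {6, 3, 1, 4, 2}. Their Fatigue values: 10, 4, 0, 6, 2. Mean = 4.4.
Difference = 3 − 4.4 = -1.4.

-1.4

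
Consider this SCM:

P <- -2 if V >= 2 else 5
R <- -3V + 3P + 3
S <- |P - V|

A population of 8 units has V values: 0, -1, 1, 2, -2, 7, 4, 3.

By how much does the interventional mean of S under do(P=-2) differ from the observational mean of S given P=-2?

Every unit gets P=-2 under the intervention. S values become 2, 1, 3, 4, 0, 9, 6, 5; E[S|do(P=-2)] = 3.75.
Observing P=-2 restricts to units where P's equation naturally yields -2: V ∈ {2, 7, 4, 3}. In that subpopulation S = 4, 9, 6, 5, mean 6.
Difference = 3.75 − 6 = -2.25.

-2.25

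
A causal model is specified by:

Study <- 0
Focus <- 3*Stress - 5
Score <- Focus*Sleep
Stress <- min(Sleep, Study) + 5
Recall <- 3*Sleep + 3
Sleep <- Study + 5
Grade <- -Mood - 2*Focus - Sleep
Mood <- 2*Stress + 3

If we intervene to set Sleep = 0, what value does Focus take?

Under do(Sleep=0), the mechanism Sleep <- Study + 5 is discarded; Sleep is fixed at 0.
Stress = min(Sleep, Study) + 5  [with Sleep=0, Study=0]  = 5
Focus = 3*Stress - 5  [with Stress=5]  = 10

10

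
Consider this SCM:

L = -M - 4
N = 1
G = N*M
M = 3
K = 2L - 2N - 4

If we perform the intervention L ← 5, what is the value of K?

4

The intervention breaks the incoming arrows to L: L = -M - 4 no longer applies, and L = 5.
K = 2L - 2N - 4  [with L=5, N=1]  = 4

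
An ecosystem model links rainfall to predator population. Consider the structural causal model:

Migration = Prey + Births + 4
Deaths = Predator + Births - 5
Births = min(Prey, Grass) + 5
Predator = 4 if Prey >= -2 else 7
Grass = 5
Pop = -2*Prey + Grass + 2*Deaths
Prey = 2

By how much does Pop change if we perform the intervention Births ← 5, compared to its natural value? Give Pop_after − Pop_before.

The intervention breaks the incoming arrows to Births: Births = min(Prey, Grass) + 5 no longer applies, and Births = 5.
Predator = 4 if Prey >= -2 else 7  [with Prey=2]  = 4
Deaths = Predator + Births - 5  [with Predator=4, Births=5]  = 4
Pop = -2*Prey + Grass + 2*Deaths  [with Prey=2, Grass=5, Deaths=4]  = 9
Without intervention: Predator = 4 if Prey >= -2 else 7  [with Prey=2]  = 4; Births = min(Prey, Grass) + 5  [with Prey=2, Grass=5]  = 7; Deaths = Predator + Births - 5  [with Predator=4, Births=7]  = 6; Pop = -2*Prey + Grass + 2*Deaths  [with Prey=2, Grass=5, Deaths=6]  = 13.
Change = 9 − 13 = -4.

-4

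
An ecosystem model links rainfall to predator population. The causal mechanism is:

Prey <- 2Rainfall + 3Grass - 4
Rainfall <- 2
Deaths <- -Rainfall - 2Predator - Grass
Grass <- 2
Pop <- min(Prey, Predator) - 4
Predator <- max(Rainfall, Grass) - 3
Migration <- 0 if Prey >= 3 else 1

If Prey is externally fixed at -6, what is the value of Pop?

-10

The intervention breaks the incoming arrows to Prey: Prey <- 2Rainfall + 3Grass - 4 no longer applies, and Prey = -6.
Predator = max(Rainfall, Grass) - 3  [with Rainfall=2, Grass=2]  = -1
Pop = min(Prey, Predator) - 4  [with Prey=-6, Predator=-1]  = -10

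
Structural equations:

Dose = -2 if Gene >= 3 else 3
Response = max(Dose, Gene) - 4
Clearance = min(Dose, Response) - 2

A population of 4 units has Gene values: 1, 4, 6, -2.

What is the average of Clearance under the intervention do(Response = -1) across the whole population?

-3.5

Every unit gets Response=-1 under the intervention. Clearance values become -3, -4, -4, -3; E[Clearance|do(Response=-1)] = -3.5.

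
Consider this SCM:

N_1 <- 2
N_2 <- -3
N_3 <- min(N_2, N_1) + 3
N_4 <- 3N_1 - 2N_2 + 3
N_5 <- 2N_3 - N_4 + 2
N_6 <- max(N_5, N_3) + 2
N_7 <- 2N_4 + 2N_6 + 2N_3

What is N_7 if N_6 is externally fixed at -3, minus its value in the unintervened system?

Intervening sets N_6 = -3 and removes its equation (N_6 <- max(N_5, N_3) + 2).
N_3 = min(N_2, N_1) + 3  [with N_2=-3, N_1=2]  = 0
N_4 = 3N_1 - 2N_2 + 3  [with N_1=2, N_2=-3]  = 15
N_7 = 2N_4 + 2N_6 + 2N_3  [with N_4=15, N_6=-3, N_3=0]  = 24
Without intervention: N_3 = min(N_2, N_1) + 3  [with N_2=-3, N_1=2]  = 0; N_4 = 3N_1 - 2N_2 + 3  [with N_1=2, N_2=-3]  = 15; N_5 = 2N_3 - N_4 + 2  [with N_3=0, N_4=15]  = -13; N_6 = max(N_5, N_3) + 2  [with N_5=-13, N_3=0]  = 2; N_7 = 2N_4 + 2N_6 + 2N_3  [with N_4=15, N_6=2, N_3=0]  = 34.
Change = 24 − 34 = -10.

-10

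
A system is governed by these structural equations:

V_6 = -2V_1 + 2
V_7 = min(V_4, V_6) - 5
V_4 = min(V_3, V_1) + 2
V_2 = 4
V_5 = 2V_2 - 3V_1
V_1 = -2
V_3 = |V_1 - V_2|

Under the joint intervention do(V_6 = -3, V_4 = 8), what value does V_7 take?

Under do(V_6 = -3, V_4 = 8), each intervened variable's structural equation is replaced by its fixed value.
V_7 = min(V_4, V_6) - 5  [with V_4=8, V_6=-3]  = -8

-8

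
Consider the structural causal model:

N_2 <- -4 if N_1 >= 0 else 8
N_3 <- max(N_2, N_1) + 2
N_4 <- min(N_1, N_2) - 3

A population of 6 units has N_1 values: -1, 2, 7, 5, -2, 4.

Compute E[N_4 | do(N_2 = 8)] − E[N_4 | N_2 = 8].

do(N_2=8) breaks N_2's dependence on N_1. With N_2=8 fixed, N_4 across the units is -4, -1, 4, 2, -5, 1, mean -0.5.
Observing N_2=8 restricts to units where N_2's equation naturally yields 8: N_1 ∈ {-1, -2}. In that subpopulation N_4 = -4, -5, mean -4.5.
Difference = -0.5 − (-4.5) = 4.

4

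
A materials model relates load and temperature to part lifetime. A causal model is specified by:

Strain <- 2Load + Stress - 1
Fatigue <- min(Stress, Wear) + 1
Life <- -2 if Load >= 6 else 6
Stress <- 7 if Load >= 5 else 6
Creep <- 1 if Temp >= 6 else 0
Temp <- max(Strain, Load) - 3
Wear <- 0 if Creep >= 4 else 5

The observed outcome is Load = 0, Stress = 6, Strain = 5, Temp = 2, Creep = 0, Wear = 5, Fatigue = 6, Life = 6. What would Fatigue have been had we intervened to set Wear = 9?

7

Intervening sets Wear = 9 and removes its equation (Wear <- 0 if Creep >= 4 else 5).
Stress = 7 if Load >= 5 else 6  [with Load=0]  = 6
Fatigue = min(Stress, Wear) + 1  [with Stress=6, Wear=9]  = 7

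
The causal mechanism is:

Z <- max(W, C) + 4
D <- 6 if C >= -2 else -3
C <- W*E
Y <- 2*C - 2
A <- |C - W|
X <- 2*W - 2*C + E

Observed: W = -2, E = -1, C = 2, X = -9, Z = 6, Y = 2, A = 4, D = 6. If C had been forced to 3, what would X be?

-11

The intervention breaks the incoming arrows to C: C <- W*E no longer applies, and C = 3.
X = 2*W - 2*C + E  [with W=-2, C=3, E=-1]  = -11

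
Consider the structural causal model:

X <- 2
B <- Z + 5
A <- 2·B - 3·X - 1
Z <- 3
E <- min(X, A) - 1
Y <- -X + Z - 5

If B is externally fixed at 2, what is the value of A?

-3

The intervention breaks the incoming arrows to B: B <- Z + 5 no longer applies, and B = 2.
A = 2·B - 3·X - 1  [with B=2, X=2]  = -3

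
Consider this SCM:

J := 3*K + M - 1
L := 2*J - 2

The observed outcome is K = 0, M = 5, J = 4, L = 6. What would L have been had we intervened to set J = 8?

The intervention breaks the incoming arrows to J: J := 3*K + M - 1 no longer applies, and J = 8.
L = 2*J - 2  [with J=8]  = 14

14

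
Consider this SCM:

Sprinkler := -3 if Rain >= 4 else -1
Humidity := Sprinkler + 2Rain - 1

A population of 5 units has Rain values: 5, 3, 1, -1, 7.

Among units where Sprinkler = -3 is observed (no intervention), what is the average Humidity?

Observing Sprinkler=-3 restricts to units where Sprinkler's equation naturally yields -3: Rain ∈ {5, 7}. In that subpopulation Humidity = 6, 10, mean 8.

8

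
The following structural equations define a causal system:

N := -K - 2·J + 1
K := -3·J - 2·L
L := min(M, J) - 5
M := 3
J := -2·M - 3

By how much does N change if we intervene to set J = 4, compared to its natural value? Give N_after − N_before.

37

do(J=4) replaces the equation J := -2·M - 3 with the constant J = 4.
L = min(M, J) - 5  [with M=3, J=4]  = -2
K = -3·J - 2·L  [with J=4, L=-2]  = -8
N = -K - 2·J + 1  [with K=-8, J=4]  = 1
Without intervention: J = -2·M - 3  [with M=3]  = -9; L = min(M, J) - 5  [with M=3, J=-9]  = -14; K = -3·J - 2·L  [with J=-9, L=-14]  = 55; N = -K - 2·J + 1  [with K=55, J=-9]  = -36.
Change = 1 − (-36) = 37.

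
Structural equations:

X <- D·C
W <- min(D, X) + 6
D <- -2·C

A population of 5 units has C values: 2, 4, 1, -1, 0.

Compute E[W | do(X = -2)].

The intervention sets X=-2 in all 5 units regardless of C. Recomputing W per unit gives 2, -2, 4, 4, 4; average 2.4.

2.4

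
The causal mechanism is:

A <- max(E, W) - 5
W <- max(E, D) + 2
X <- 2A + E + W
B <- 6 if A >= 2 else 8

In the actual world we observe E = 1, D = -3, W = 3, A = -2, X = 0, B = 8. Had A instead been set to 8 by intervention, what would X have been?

20

Intervening sets A = 8 and removes its equation (A <- max(E, W) - 5).
W = max(E, D) + 2  [with E=1, D=-3]  = 3
X = 2A + E + W  [with A=8, E=1, W=3]  = 20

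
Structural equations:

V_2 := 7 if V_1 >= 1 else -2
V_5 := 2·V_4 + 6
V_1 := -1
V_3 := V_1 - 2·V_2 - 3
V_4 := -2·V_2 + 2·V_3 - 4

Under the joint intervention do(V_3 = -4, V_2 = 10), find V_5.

-58

Setting V_3 = -4, V_2 = 10 by intervention discards those variables' equations.
V_4 = -2·V_2 + 2·V_3 - 4  [with V_2=10, V_3=-4]  = -32
V_5 = 2·V_4 + 6  [with V_4=-32]  = -58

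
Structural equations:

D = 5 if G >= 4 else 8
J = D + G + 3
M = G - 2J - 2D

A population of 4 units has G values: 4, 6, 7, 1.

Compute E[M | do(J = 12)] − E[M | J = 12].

3.5

The intervention sets J=12 in all 4 units regardless of G. Recomputing M per unit gives -30, -28, -27, -39; average -31.
Observing J=12 restricts to units where J's equation naturally yields 12: G ∈ {4, 1}. In that subpopulation M = -30, -39, mean -34.5.
Difference = -31 − (-34.5) = 3.5.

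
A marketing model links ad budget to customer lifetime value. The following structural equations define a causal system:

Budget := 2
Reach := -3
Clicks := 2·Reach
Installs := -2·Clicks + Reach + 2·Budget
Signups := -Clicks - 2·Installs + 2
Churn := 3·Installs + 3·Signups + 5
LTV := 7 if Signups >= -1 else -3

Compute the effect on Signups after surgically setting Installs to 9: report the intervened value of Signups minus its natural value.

Intervening sets Installs = 9 and removes its equation (Installs := -2·Clicks + Reach + 2·Budget).
Clicks = 2·Reach  [with Reach=-3]  = -6
Signups = -Clicks - 2·Installs + 2  [with Clicks=-6, Installs=9]  = -10
Without intervention: Clicks = 2·Reach  [with Reach=-3]  = -6; Installs = -2·Clicks + Reach + 2·Budget  [with Clicks=-6, Reach=-3, Budget=2]  = 13; Signups = -Clicks - 2·Installs + 2  [with Clicks=-6, Installs=13]  = -18.
Change = -10 − (-18) = 8.

8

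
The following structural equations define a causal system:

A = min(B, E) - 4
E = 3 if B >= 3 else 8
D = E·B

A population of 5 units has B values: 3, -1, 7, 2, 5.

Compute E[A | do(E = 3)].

-2

Under do(E=3), E's equation is replaced by E=3 for every unit. Per-unit A: -1, -5, -1, -2, -1. Mean = -2.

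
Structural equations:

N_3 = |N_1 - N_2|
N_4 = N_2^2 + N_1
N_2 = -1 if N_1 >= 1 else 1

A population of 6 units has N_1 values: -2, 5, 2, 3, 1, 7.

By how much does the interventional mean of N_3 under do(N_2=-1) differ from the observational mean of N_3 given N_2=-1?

-0.6

The intervention sets N_2=-1 in all 6 units regardless of N_1. Recomputing N_3 per unit gives 1, 6, 3, 4, 2, 8; average 4.
Conditioning on N_2=-1 selects the 5 unit(s) with N_1 ∈ {5, 2, 3, 1, 7}. Their N_3 values: 6, 3, 4, 2, 8. Mean = 4.6.
Difference = 4 − 4.6 = -0.6.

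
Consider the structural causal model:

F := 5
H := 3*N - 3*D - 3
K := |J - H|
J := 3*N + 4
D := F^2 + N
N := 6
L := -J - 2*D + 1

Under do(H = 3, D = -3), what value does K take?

19

The joint intervention fixes H = 3, D = -3, removing each variable's own equation.
J = 3*N + 4  [with N=6]  = 22
K = |J - H|  [with J=22, H=3]  = 19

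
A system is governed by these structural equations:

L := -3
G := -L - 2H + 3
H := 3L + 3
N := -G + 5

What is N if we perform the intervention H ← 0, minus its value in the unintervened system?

Under do(H=0), the mechanism H := 3L + 3 is discarded; H is fixed at 0.
G = -L - 2H + 3  [with L=-3, H=0]  = 6
N = -G + 5  [with G=6]  = -1
Without intervention: H = 3L + 3  [with L=-3]  = -6; G = -L - 2H + 3  [with L=-3, H=-6]  = 18; N = -G + 5  [with G=18]  = -13.
Change = -1 − (-13) = 12.

12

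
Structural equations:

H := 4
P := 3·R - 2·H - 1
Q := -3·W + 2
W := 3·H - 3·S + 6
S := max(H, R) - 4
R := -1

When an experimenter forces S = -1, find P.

The intervention breaks the incoming arrows to S: S := max(H, R) - 4 no longer applies, and S = -1.
No directed path runs from S to P, so P keeps its natural value.
P = 3·R - 2·H - 1  [with R=-1, H=4]  = -12

-12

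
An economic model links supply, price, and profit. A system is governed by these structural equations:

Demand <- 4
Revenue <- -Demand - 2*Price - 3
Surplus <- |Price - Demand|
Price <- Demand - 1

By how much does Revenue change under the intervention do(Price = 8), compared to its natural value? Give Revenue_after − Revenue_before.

-10

The intervention breaks the incoming arrows to Price: Price <- Demand - 1 no longer applies, and Price = 8.
Revenue = -Demand - 2*Price - 3  [with Demand=4, Price=8]  = -23
Without intervention: Price = Demand - 1  [with Demand=4]  = 3; Revenue = -Demand - 2*Price - 3  [with Demand=4, Price=3]  = -13.
Change = -23 − (-13) = -10.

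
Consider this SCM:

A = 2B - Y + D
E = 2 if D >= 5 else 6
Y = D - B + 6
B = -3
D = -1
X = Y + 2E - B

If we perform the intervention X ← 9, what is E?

6

do(X=9) replaces the equation X = Y + 2E - B with the constant X = 9.
Since E is not a descendant of the intervened variable, it is unaffected.
E = 2 if D >= 5 else 6  [with D=-1]  = 6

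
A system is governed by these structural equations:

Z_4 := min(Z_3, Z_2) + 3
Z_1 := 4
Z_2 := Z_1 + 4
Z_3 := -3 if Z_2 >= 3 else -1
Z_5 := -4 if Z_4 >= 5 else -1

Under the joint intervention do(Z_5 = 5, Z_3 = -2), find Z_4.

1

Under do(Z_5 = 5, Z_3 = -2), each intervened variable's structural equation is replaced by its fixed value.
Z_2 = Z_1 + 4  [with Z_1=4]  = 8
Z_4 = min(Z_3, Z_2) + 3  [with Z_3=-2, Z_2=8]  = 1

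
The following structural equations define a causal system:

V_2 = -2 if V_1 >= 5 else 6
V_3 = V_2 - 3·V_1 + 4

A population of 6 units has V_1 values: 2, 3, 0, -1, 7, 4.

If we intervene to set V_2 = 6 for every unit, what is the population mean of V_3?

Every unit gets V_2=6 under the intervention. V_3 values become 4, 1, 10, 13, -11, -2; E[V_3|do(V_2=6)] = 2.5.

2.5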